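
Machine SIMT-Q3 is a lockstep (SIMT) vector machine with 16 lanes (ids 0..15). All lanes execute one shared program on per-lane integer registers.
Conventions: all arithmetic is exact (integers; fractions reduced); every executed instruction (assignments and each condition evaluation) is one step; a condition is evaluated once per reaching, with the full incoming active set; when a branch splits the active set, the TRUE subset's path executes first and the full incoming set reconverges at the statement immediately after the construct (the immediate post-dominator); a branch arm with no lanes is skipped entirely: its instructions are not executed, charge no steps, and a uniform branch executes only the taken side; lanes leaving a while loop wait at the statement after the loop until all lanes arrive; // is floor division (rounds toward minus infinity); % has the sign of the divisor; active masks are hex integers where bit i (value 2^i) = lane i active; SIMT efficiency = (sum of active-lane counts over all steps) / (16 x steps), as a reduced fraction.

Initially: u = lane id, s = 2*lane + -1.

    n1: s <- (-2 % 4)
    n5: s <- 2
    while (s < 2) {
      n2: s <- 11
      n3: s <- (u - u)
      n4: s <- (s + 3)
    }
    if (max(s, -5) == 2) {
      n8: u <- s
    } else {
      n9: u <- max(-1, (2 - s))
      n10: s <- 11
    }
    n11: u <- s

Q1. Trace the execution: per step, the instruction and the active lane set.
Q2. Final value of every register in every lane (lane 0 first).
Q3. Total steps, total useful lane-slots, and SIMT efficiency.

step 0: s <- (-2 % 4)                0xffff
step 1: s <- 2                       0xffff
step 2: eval (s < 2)                 0xffff
step 3: eval (max(s, -5) == 2)       0xffff
step 4: u <- s                       0xffff
step 5: u <- s                       0xffff

Answer: 6 steps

u: 2,2,2,2,2,2,2,2,2,2,2,2,2,2,2,2
s: 2,2,2,2,2,2,2,2,2,2,2,2,2,2,2,2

steps = 6; useful = 96; efficiency = 96/96 = 1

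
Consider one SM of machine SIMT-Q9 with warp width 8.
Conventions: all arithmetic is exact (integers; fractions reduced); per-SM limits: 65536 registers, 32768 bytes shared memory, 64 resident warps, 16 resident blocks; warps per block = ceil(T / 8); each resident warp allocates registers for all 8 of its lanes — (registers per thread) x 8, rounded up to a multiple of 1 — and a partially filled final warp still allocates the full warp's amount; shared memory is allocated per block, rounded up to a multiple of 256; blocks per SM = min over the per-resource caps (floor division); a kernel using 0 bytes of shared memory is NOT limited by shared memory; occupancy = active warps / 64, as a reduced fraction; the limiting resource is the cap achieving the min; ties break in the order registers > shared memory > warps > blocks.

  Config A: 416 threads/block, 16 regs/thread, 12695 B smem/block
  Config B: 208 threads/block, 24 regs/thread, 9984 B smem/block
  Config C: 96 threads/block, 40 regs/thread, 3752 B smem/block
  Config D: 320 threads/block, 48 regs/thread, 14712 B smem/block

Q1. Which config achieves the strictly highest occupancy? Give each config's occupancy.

occupancies: A 13/16, B 13/16, C 15/16, D 5/8

Answer: C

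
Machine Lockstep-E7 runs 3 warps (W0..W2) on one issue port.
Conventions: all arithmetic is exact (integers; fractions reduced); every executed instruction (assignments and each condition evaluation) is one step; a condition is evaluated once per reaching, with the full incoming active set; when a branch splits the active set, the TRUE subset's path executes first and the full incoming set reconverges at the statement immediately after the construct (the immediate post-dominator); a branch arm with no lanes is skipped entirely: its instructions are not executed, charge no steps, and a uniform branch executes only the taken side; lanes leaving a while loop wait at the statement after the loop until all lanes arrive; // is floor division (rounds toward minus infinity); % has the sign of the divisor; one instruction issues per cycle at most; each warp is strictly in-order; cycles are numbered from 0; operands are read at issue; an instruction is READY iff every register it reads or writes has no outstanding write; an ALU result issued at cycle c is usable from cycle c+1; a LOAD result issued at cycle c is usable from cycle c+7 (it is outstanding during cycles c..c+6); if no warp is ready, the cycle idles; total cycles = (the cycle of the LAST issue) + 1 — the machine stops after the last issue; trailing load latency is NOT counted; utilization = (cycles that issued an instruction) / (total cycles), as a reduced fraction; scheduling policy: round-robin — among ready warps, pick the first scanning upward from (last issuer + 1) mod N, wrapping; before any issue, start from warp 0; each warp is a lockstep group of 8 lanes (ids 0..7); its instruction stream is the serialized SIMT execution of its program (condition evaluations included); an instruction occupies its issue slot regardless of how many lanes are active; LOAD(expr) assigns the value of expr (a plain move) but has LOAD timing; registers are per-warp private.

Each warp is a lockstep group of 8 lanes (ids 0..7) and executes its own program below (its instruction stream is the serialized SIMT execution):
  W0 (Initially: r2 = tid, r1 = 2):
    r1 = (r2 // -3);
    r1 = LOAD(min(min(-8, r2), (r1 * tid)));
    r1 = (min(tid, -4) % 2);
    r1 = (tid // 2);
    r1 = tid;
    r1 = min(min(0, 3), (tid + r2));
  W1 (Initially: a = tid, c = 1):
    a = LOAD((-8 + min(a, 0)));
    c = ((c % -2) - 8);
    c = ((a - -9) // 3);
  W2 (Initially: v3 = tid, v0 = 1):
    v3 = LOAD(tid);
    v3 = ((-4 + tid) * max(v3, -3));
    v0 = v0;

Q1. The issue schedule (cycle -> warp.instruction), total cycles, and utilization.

cycle 0: W0.I0
cycle 1: W1.I0
cycle 2: W2.I0
cycle 3: W0.I1
cycle 4: W1.I1
cycle 5: idle
cycle 6: idle
cycle 7: idle
cycle 8: W1.I2
cycle 9: W2.I1
cycle 10: W0.I2
cycle 11: W2.I2
cycle 12: W0.I3
cycle 13: W0.I4
cycle 14: W0.I5

Answer: 15 cycles, utilization 4/5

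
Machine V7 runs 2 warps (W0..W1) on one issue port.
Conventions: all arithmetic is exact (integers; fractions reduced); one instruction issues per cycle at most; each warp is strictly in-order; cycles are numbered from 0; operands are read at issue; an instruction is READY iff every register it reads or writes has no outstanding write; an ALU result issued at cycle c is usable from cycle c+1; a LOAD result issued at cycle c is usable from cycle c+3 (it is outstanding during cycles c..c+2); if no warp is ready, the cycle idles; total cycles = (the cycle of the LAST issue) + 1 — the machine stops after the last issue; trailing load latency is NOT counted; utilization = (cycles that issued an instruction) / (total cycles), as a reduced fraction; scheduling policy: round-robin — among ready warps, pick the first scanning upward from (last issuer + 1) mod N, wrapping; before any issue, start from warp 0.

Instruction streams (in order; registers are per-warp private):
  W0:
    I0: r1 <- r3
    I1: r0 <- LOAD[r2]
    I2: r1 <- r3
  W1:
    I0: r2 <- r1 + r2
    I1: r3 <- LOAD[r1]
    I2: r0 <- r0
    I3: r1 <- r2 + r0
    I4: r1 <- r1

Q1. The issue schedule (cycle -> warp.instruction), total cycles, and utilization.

cycle 0: W0.I0
cycle 1: W1.I0
cycle 2: W0.I1
cycle 3: W1.I1
cycle 4: W0.I2
cycle 5: W1.I2
cycle 6: W1.I3
cycle 7: W1.I4

Answer: 8 cycles, utilization 1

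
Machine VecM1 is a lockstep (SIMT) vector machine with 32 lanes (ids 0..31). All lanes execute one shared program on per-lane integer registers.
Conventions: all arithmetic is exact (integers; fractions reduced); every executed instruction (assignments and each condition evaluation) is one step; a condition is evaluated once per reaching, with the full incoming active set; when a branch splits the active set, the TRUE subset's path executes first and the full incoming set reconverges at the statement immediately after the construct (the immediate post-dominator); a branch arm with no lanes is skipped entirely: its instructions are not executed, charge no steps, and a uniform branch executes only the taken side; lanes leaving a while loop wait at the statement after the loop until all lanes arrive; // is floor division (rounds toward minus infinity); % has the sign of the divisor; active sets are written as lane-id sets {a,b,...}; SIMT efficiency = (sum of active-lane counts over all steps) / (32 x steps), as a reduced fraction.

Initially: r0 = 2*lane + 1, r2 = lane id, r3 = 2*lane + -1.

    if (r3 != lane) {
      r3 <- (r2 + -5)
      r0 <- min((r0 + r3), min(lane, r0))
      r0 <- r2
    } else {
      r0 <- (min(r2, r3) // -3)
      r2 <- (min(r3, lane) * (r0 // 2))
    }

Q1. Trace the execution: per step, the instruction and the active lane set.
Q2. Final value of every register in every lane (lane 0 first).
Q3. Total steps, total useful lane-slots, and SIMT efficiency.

step 0: eval (r3 != lane)            {0,1,2,3,4,5,6,7,8,9,10,11,12,13,14,15,16,17,18,19,20,21,22,23,24,25,26,27,28,29,30,31}
step 1: r3 <- (r2 + -5)              {0,2,3,4,5,6,7,8,9,10,11,12,13,14,15,16,17,18,19,20,21,22,23,24,25,26,27,28,29,30,31}
step 2: r0 <- min((r0 + r3), min(lane, r0)) {0,2,3,4,5,6,7,8,9,10,11,12,13,14,15,16,17,18,19,20,21,22,23,24,25,26,27,28,29,30,31}
step 3: r0 <- r2                     {0,2,3,4,5,6,7,8,9,10,11,12,13,14,15,16,17,18,19,20,21,22,23,24,25,26,27,28,29,30,31}
step 4: r0 <- (min(r2, r3) // -3)    {1}
step 5: r2 <- (min(r3, lane) * (r0 // 2)) {1}

Answer: 6 steps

r0: 0,-1,2,3,4,5,6,7,8,9,10,11,12,13,14,15,16,17,18,19,20,21,22,23,24,25,26,27,28,29,30,31
r2: 0,-1,2,3,4,5,6,7,8,9,10,11,12,13,14,15,16,17,18,19,20,21,22,23,24,25,26,27,28,29,30,31
r3: -5,1,-3,-2,-1,0,1,2,3,4,5,6,7,8,9,10,11,12,13,14,15,16,17,18,19,20,21,22,23,24,25,26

steps = 6; useful = 127; efficiency = 127/192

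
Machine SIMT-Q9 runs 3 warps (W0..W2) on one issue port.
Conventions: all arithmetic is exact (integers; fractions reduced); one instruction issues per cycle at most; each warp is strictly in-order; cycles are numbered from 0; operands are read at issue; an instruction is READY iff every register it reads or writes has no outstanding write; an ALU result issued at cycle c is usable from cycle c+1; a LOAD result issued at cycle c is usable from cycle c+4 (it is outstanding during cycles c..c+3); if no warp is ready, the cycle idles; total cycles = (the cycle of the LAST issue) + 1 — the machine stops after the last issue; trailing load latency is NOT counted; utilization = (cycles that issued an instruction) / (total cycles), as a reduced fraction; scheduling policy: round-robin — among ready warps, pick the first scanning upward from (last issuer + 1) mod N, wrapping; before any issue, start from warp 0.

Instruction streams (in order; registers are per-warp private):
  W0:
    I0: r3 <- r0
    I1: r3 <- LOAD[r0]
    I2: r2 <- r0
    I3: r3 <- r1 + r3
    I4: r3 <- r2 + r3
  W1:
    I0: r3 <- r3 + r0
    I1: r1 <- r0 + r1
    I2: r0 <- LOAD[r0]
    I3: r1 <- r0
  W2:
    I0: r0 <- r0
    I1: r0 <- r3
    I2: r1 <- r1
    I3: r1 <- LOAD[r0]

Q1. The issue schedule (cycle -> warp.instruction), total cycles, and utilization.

cycle 0: W0.I0
cycle 1: W1.I0
cycle 2: W2.I0
cycle 3: W0.I1
cycle 4: W1.I1
cycle 5: W2.I1
cycle 6: W0.I2
cycle 7: W1.I2
cycle 8: W2.I2
cycle 9: W0.I3
cycle 10: W2.I3
cycle 11: W0.I4
cycle 12: W1.I3

Answer: 13 cycles, utilization 1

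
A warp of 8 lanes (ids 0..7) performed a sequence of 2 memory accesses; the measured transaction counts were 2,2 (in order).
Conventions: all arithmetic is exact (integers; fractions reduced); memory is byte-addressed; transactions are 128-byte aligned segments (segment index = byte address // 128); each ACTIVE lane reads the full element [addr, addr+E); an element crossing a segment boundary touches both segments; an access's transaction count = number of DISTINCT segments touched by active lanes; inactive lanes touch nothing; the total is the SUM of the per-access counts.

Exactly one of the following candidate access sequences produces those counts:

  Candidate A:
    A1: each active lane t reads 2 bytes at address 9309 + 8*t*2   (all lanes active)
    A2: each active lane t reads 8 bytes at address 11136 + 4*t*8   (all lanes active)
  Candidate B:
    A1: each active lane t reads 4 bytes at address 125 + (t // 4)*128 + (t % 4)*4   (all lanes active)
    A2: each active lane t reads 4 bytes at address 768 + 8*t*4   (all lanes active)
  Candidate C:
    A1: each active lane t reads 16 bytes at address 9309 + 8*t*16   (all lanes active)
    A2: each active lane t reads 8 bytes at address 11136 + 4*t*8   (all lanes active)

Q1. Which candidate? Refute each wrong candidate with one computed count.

B: A1 gives 3 transactions, not 2
C: A1 gives 8 transactions, not 2
A: all counts match (2,2)

Answer: A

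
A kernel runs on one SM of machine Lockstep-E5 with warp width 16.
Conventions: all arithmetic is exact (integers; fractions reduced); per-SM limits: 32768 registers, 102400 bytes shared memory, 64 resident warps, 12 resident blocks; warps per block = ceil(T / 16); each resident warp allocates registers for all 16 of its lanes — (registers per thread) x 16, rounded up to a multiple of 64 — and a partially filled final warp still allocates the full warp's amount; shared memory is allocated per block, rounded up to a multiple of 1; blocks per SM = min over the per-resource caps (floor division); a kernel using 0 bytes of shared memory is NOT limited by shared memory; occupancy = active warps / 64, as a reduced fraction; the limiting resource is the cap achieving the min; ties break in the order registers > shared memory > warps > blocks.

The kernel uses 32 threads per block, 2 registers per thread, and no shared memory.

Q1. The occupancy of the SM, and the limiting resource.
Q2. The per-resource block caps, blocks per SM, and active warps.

Answer: occupancy 3/8, limited by blocks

registers: 256 blocks
shared memory: no limit (kernel uses none)
warps: 32 blocks
blocks: 12 blocks

Answer: 12 blocks, 24 active warps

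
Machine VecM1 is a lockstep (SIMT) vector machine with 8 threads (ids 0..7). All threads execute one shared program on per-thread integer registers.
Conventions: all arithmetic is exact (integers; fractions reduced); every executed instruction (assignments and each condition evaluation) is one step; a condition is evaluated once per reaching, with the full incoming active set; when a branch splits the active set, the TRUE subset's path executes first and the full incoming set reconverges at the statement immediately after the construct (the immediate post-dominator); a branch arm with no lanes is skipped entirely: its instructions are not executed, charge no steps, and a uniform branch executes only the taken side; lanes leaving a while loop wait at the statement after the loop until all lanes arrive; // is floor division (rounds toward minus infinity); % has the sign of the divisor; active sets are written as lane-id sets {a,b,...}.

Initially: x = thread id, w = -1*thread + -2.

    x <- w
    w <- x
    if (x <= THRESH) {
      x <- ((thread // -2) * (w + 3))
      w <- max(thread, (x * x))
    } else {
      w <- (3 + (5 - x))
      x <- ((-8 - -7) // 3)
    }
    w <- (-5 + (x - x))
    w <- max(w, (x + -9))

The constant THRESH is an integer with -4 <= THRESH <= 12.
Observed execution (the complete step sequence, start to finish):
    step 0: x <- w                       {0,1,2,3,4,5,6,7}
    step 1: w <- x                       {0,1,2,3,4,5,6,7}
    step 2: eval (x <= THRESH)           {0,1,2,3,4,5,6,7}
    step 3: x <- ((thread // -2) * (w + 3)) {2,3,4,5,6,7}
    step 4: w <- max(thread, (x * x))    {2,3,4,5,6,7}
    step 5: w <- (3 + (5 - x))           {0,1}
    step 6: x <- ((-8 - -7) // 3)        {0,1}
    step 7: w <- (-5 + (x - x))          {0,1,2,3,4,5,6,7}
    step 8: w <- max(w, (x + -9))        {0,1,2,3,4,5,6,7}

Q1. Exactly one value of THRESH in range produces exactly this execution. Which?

Answer: THRESH = -4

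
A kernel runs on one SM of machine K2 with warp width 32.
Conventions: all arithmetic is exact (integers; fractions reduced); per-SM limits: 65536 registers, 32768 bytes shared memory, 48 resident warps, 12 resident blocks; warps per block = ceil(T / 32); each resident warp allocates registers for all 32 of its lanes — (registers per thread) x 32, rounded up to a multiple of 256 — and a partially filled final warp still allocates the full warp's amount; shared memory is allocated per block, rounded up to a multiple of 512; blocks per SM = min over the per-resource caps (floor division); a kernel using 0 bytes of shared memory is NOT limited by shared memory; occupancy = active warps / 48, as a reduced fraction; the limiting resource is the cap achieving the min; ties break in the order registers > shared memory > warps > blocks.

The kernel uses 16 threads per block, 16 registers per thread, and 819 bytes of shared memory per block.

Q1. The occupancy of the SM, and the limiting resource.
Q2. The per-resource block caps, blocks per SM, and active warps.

Answer: occupancy 1/4, limited by blocks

registers: 128 blocks
shared memory: 32 blocks
warps: 48 blocks
blocks: 12 blocks

Answer: 12 blocks, 12 active warps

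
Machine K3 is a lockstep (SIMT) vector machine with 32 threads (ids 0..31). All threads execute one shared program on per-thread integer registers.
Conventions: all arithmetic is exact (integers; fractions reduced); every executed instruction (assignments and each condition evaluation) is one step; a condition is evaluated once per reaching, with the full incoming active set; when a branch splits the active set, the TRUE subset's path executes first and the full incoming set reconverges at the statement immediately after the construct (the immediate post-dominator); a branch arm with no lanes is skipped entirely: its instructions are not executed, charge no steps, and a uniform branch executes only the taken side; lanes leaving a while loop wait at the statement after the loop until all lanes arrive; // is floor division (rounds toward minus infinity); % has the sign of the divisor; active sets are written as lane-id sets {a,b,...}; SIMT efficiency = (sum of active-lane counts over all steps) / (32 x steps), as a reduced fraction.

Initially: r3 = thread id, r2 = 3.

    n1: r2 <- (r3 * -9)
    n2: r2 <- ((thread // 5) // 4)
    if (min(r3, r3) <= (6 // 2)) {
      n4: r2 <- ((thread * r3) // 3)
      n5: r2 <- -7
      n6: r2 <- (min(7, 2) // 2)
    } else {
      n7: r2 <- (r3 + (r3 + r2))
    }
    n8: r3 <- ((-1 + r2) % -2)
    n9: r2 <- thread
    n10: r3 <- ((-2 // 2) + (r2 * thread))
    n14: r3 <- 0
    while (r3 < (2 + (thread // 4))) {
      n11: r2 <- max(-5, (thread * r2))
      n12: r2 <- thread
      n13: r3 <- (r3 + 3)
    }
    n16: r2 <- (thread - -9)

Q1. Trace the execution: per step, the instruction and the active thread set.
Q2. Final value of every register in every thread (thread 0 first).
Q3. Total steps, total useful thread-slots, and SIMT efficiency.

step 0: r2 <- (r3 * -9)              {0,1,2,3,4,5,6,7,8,9,10,11,12,13,14,15,16,17,18,19,20,21,22,23,24,25,26,27,28,29,30,31}
step 1: r2 <- ((thread // 5) // 4)   {0,1,2,3,4,5,6,7,8,9,10,11,12,13,14,15,16,17,18,19,20,21,22,23,24,25,26,27,28,29,30,31}
step 2: eval (min(r3, r3) <= (6 // 2)) {0,1,2,3,4,5,6,7,8,9,10,11,12,13,14,15,16,17,18,19,20,21,22,23,24,25,26,27,28,29,30,31}
step 3: r2 <- ((thread * r3) // 3)   {0,1,2,3}
step 4: r2 <- -7                     {0,1,2,3}
step 5: r2 <- (min(7, 2) // 2)       {0,1,2,3}
step 6: r2 <- (r3 + (r3 + r2))       {4,5,6,7,8,9,10,11,12,13,14,15,16,17,18,19,20,21,22,23,24,25,26,27,28,29,30,31}
step 7: r3 <- ((-1 + r2) % -2)       {0,1,2,3,4,5,6,7,8,9,10,11,12,13,14,15,16,17,18,19,20,21,22,23,24,25,26,27,28,29,30,31}
step 8: r2 <- thread                 {0,1,2,3,4,5,6,7,8,9,10,11,12,13,14,15,16,17,18,19,20,21,22,23,24,25,26,27,28,29,30,31}
step 9: r3 <- ((-2 // 2) + (r2 * thread)) {0,1,2,3,4,5,6,7,8,9,10,11,12,13,14,15,16,17,18,19,20,21,22,23,24,25,26,27,28,29,30,31}
step 10: r3 <- 0                      {0,1,2,3,4,5,6,7,8,9,10,11,12,13,14,15,16,17,18,19,20,21,22,23,24,25,26,27,28,29,30,31}
step 11: eval (r3 < (2 + (thread // 4))) {0,1,2,3,4,5,6,7,8,9,10,11,12,13,14,15,16,17,18,19,20,21,22,23,24,25,26,27,28,29,30,31}
step 12: r2 <- max(-5, (thread * r2)) {0,1,2,3,4,5,6,7,8,9,10,11,12,13,14,15,16,17,18,19,20,21,22,23,24,25,26,27,28,29,30,31}
step 13: r2 <- thread                 {0,1,2,3,4,5,6,7,8,9,10,11,12,13,14,15,16,17,18,19,20,21,22,23,24,25,26,27,28,29,30,31}
step 14: r3 <- (r3 + 3)               {0,1,2,3,4,5,6,7,8,9,10,11,12,13,14,15,16,17,18,19,20,21,22,23,24,25,26,27,28,29,30,31}
step 15: eval (r3 < (2 + (thread // 4))) {0,1,2,3,4,5,6,7,8,9,10,11,12,13,14,15,16,17,18,19,20,21,22,23,24,25,26,27,28,29,30,31}
step 16: r2 <- max(-5, (thread * r2)) {8,9,10,11,12,13,14,15,16,17,18,19,20,21,22,23,24,25,26,27,28,29,30,31}
step 17: r2 <- thread                 {8,9,10,11,12,13,14,15,16,17,18,19,20,21,22,23,24,25,26,27,28,29,30,31}
step 18: r3 <- (r3 + 3)               {8,9,10,11,12,13,14,15,16,17,18,19,20,21,22,23,24,25,26,27,28,29,30,31}
step 19: eval (r3 < (2 + (thread // 4))) {8,9,10,11,12,13,14,15,16,17,18,19,20,21,22,23,24,25,26,27,28,29,30,31}
step 20: r2 <- max(-5, (thread * r2)) {20,21,22,23,24,25,26,27,28,29,30,31}
step 21: r2 <- thread                 {20,21,22,23,24,25,26,27,28,29,30,31}
step 22: r3 <- (r3 + 3)               {20,21,22,23,24,25,26,27,28,29,30,31}
step 23: eval (r3 < (2 + (thread // 4))) {20,21,22,23,24,25,26,27,28,29,30,31}
step 24: r2 <- (thread - -9)          {0,1,2,3,4,5,6,7,8,9,10,11,12,13,14,15,16,17,18,19,20,21,22,23,24,25,26,27,28,29,30,31}

Answer: 25 steps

r3: 3,3,3,3,3,3,3,3,6,6,6,6,6,6,6,6,6,6,6,6,9,9,9,9,9,9,9,9,9,9,9,9
r2: 9,10,11,12,13,14,15,16,17,18,19,20,21,22,23,24,25,26,27,28,29,30,31,32,33,34,35,36,37,38,39,40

steps = 25; useful = 600; efficiency = 600/800 = 3/4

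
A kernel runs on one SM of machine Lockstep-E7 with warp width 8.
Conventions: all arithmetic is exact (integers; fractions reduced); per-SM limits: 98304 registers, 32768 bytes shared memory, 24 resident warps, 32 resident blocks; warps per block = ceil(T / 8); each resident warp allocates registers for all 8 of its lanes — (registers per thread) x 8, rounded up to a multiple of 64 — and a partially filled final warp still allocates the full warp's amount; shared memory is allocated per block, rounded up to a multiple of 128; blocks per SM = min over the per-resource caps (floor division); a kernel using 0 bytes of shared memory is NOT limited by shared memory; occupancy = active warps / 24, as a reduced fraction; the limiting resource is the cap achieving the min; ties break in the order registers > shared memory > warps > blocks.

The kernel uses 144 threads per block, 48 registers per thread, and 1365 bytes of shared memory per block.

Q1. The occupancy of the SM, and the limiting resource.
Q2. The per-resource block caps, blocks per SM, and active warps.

Answer: occupancy 3/4, limited by warps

registers: 14 blocks
shared memory: 23 blocks
warps: 1 block
blocks: 32 blocks

Answer: 1 block, 18 active warps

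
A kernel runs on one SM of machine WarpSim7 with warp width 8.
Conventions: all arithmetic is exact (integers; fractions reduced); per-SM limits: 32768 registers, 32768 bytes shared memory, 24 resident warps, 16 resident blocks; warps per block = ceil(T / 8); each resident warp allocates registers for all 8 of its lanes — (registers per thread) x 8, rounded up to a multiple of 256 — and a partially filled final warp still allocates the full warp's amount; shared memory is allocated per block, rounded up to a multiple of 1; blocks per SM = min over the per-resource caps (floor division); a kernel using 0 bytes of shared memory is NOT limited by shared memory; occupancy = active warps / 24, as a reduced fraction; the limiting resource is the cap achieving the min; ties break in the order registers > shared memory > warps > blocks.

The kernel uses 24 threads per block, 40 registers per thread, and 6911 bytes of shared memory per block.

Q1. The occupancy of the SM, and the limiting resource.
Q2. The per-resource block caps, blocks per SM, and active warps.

Answer: occupancy 1/2, limited by shared memory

registers: 21 blocks
shared memory: 4 blocks
warps: 8 blocks
blocks: 16 blocks

Answer: 4 blocks, 12 active warps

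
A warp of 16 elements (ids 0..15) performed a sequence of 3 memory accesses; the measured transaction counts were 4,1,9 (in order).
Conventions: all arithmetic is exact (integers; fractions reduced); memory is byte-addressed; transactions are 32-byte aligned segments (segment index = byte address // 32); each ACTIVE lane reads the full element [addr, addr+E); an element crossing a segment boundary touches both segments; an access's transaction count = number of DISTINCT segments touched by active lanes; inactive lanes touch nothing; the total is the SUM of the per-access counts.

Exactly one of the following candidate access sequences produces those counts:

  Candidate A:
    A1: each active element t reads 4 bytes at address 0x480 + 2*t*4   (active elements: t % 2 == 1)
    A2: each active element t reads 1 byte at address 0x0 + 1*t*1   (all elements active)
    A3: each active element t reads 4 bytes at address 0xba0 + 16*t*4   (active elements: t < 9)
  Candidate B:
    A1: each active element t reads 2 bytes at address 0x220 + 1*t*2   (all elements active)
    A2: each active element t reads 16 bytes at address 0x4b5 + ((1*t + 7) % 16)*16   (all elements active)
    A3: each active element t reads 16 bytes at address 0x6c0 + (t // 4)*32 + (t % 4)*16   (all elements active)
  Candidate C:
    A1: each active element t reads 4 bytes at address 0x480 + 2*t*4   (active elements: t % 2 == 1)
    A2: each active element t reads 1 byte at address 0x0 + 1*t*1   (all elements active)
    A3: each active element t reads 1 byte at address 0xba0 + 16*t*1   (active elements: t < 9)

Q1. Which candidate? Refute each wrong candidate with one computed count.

B: A1 gives 1 transaction, not 4
C: A3 gives 5 transactions, not 9
A: all counts match (4,1,9)

Answer: A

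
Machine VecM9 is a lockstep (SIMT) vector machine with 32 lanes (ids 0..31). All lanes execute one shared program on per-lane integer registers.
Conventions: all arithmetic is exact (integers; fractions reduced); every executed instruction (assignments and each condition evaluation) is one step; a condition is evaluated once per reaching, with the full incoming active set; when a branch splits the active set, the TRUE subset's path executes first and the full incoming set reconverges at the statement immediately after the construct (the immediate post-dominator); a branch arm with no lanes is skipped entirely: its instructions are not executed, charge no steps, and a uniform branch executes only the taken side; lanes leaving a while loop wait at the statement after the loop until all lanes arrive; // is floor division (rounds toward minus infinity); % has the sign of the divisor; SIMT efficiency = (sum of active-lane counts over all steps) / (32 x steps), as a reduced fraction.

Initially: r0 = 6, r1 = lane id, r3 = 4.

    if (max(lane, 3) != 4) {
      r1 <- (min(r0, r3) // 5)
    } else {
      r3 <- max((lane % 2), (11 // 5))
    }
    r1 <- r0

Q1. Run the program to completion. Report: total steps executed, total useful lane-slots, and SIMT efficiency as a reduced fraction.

Answer: 4 steps, 96 useful, 3/4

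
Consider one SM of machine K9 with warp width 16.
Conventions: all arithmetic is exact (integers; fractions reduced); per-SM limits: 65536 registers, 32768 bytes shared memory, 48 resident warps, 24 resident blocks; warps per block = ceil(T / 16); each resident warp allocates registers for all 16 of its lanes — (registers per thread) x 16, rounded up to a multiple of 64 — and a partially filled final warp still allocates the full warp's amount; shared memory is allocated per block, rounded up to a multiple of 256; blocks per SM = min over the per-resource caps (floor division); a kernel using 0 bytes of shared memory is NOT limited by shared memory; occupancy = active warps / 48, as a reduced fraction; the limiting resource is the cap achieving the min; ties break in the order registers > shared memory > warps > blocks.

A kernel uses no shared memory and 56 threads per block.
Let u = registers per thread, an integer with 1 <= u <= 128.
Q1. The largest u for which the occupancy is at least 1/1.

Answer: u = 84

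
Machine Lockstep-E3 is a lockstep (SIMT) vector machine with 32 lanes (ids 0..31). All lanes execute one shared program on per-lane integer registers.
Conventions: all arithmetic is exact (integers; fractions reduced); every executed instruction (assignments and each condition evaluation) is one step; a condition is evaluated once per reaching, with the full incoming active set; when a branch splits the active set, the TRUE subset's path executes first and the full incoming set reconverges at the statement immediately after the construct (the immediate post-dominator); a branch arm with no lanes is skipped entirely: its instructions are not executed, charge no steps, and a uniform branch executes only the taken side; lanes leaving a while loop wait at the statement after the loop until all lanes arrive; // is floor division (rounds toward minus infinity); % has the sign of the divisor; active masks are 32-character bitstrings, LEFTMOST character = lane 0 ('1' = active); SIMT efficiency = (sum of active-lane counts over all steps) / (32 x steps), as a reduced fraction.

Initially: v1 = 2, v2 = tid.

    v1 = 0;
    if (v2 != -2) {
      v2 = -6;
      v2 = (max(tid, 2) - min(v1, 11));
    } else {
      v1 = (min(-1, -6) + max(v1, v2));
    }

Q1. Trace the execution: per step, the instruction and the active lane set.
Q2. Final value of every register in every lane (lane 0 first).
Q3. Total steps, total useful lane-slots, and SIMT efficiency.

step 0: v1 <- 0                      11111111111111111111111111111111
step 1: eval (v2 != -2)              11111111111111111111111111111111
step 2: v2 <- -6                     11111111111111111111111111111111
step 3: v2 <- (max(tid, 2) - min(v1, 11)) 11111111111111111111111111111111

Answer: 4 steps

v1: 0,0,0,0,0,0,0,0,0,0,0,0,0,0,0,0,0,0,0,0,0,0,0,0,0,0,0,0,0,0,0,0
v2: 2,2,2,3,4,5,6,7,8,9,10,11,12,13,14,15,16,17,18,19,20,21,22,23,24,25,26,27,28,29,30,31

steps = 4; useful = 128; efficiency = 128/128 = 1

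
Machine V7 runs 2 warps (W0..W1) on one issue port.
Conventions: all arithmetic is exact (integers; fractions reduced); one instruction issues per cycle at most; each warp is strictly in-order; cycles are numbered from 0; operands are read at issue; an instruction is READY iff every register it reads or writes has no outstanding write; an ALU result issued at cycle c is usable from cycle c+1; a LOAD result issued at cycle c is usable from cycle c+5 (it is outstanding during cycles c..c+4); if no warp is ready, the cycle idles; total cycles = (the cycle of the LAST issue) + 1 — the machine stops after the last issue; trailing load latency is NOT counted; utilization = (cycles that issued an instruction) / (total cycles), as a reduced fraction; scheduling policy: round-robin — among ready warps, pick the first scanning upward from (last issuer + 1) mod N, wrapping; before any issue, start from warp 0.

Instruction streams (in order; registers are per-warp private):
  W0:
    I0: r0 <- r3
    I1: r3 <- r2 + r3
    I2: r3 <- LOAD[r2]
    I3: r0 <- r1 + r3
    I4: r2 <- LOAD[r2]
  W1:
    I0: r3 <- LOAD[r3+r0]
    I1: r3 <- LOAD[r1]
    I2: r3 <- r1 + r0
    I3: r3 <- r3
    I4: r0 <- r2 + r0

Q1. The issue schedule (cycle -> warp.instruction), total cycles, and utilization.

cycle 0: W0.I0
cycle 1: W1.I0
cycle 2: W0.I1
cycle 3: W0.I2
cycle 4: idle
cycle 5: idle
cycle 6: W1.I1
cycle 7: idle
cycle 8: W0.I3
cycle 9: W0.I4
cycle 10: idle
cycle 11: W1.I2
cycle 12: W1.I3
cycle 13: W1.I4

Answer: 14 cycles, utilization 5/7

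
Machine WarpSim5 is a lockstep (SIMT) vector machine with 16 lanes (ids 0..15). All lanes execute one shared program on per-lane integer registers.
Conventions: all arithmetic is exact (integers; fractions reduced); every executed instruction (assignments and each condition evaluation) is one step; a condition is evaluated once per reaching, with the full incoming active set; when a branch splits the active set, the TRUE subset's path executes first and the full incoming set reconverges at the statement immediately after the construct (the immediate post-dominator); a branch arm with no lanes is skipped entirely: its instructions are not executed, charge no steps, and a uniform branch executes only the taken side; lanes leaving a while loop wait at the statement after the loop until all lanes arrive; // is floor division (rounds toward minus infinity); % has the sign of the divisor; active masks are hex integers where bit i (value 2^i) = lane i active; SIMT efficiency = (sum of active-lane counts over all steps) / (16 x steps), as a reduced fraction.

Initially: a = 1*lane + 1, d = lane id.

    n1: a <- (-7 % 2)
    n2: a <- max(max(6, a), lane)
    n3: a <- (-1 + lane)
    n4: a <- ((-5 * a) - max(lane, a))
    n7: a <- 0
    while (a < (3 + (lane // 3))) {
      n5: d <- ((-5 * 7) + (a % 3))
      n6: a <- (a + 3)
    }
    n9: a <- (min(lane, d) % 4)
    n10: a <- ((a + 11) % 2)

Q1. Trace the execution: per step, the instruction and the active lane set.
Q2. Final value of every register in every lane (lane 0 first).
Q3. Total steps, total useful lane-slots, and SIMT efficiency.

step 0: a <- (-7 % 2)                0xffff
step 1: a <- max(max(6, a), lane)    0xffff
step 2: a <- (-1 + lane)             0xffff
step 3: a <- ((-5 * a) - max(lane, a)) 0xffff
step 4: a <- 0                       0xffff
step 5: eval (a < (3 + (lane // 3))) 0xffff
step 6: d <- ((-5 * 7) + (a % 3))    0xffff
step 7: a <- (a + 3)                 0xffff
step 8: eval (a < (3 + (lane // 3))) 0xffff
step 9: d <- ((-5 * 7) + (a % 3))    0xfff8
step 10: a <- (a + 3)                 0xfff8
step 11: eval (a < (3 + (lane // 3))) 0xfff8
step 12: d <- ((-5 * 7) + (a % 3))    0xf000
step 13: a <- (a + 3)                 0xf000
step 14: eval (a < (3 + (lane // 3))) 0xf000
step 15: a <- (min(lane, d) % 4)      0xffff
step 16: a <- ((a + 11) % 2)          0xffff

Answer: 17 steps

a: 0,0,0,0,0,0,0,0,0,0,0,0,0,0,0,0
d: -35,-35,-35,-35,-35,-35,-35,-35,-35,-35,-35,-35,-35,-35,-35,-35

steps = 17; useful = 227; efficiency = 227/272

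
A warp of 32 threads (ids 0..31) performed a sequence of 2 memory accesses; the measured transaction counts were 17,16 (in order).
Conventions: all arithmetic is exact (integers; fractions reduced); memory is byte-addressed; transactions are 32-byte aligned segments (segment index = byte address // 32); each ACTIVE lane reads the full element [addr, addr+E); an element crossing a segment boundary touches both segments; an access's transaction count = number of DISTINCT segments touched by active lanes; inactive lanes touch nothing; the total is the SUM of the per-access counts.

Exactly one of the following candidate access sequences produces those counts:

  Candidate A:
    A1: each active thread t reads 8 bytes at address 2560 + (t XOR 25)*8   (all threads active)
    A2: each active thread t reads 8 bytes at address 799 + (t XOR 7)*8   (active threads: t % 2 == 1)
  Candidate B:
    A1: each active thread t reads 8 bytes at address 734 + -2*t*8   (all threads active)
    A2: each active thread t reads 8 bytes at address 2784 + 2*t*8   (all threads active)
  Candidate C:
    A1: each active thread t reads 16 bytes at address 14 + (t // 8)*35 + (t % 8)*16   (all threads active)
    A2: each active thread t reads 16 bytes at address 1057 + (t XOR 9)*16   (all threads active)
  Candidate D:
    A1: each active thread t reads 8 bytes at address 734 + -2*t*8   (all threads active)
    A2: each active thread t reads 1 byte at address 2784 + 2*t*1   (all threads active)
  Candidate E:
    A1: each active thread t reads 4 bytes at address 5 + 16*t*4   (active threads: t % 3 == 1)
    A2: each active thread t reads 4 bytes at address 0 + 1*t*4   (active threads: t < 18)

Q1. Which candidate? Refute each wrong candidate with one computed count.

A: A1 gives 8 transactions, not 17
C: A1 gives 8 transactions, not 17
D: A2 gives 2 transactions, not 16
E: A1 gives 11 transactions, not 17
B: all counts match (17,16)

Answer: B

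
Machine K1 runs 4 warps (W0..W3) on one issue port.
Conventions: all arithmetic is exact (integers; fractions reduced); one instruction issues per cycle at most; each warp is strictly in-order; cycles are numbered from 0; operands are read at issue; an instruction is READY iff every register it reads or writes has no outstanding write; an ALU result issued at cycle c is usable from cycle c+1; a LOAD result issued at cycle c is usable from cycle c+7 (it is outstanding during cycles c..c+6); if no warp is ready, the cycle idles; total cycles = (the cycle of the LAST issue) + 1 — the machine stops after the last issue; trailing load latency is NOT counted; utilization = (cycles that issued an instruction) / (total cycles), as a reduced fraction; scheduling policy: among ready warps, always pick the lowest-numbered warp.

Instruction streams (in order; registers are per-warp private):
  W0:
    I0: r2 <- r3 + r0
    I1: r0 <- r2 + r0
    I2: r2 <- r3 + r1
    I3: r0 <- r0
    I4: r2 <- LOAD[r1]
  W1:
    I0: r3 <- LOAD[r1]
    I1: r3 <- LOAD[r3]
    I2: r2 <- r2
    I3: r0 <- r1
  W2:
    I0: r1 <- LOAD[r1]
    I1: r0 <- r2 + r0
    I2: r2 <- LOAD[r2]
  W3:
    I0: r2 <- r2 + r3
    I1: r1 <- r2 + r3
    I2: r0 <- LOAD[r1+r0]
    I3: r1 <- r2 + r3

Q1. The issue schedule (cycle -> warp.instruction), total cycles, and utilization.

cycle 0: W0.I0
cycle 1: W0.I1
cycle 2: W0.I2
cycle 3: W0.I3
cycle 4: W0.I4
cycle 5: W1.I0
cycle 6: W2.I0
cycle 7: W2.I1
cycle 8: W2.I2
cycle 9: W3.I0
cycle 10: W3.I1
cycle 11: W3.I2
cycle 12: W1.I1
cycle 13: W1.I2
cycle 14: W1.I3
cycle 15: W3.I3

Answer: 16 cycles, utilization 1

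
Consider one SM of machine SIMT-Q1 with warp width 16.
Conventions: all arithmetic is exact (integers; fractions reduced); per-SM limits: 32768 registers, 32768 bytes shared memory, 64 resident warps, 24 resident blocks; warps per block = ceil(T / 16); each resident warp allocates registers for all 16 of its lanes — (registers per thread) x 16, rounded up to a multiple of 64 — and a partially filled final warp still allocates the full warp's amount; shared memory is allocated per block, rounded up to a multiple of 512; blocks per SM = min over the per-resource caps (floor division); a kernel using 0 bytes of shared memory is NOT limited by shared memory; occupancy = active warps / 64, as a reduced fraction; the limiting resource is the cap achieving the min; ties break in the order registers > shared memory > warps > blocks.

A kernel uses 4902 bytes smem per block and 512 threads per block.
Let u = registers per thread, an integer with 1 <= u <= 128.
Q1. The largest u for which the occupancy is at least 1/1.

Answer: u = 32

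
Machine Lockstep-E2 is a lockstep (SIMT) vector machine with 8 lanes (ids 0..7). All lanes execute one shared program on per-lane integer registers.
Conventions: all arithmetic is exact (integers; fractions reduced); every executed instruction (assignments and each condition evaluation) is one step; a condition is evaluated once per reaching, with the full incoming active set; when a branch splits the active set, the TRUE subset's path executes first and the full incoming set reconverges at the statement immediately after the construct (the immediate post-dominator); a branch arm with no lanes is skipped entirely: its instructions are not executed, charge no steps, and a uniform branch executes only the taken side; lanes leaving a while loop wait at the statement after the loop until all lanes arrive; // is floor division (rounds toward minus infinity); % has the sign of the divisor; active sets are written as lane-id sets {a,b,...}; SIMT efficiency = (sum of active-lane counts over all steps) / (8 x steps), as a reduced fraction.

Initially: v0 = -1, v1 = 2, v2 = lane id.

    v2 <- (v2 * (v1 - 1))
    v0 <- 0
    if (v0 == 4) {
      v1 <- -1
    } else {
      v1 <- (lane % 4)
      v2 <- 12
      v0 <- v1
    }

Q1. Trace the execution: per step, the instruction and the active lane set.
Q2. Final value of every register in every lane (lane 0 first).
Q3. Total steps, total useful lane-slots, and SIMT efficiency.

step 0: v2 <- (v2 * (v1 - 1))        {0,1,2,3,4,5,6,7}
step 1: v0 <- 0                      {0,1,2,3,4,5,6,7}
step 2: eval (v0 == 4)               {0,1,2,3,4,5,6,7}
step 3: v1 <- (lane % 4)             {0,1,2,3,4,5,6,7}
step 4: v2 <- 12                     {0,1,2,3,4,5,6,7}
step 5: v0 <- v1                     {0,1,2,3,4,5,6,7}

Answer: 6 steps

v0: 0,1,2,3,0,1,2,3
v1: 0,1,2,3,0,1,2,3
v2: 12,12,12,12,12,12,12,12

steps = 6; useful = 48; efficiency = 48/48 = 1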